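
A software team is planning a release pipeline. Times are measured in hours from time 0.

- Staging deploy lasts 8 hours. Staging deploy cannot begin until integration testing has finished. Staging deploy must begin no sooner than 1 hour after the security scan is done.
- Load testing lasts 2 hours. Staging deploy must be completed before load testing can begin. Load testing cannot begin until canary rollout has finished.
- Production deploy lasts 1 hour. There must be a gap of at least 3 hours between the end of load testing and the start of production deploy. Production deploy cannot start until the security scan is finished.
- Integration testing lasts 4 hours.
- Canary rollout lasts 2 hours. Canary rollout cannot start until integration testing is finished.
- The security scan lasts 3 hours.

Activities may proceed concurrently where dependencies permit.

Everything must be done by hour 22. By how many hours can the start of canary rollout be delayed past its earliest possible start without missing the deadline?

10

Nothing blocks integration testing, so it runs from hour 0 to hour 4.
Canary rollout cannot begin until integration testing (finishes hour 4). It runs from hour 4 to 4 + 2 = hour 6.

Working backward from the deadline:
Nothing follows production deploy; the deadline of hour 22 is its only limit. It must start by 22 − 1 = hour 21.
Load testing must finish before production deploy (must start by hour 21, minus 3-hour gap → hour 18). With a 2-hour duration, load testing must start by 18 − 2 = hour 16.
Canary rollout has to be done before load testing (must start by hour 16). That means finishing by hour 16, i.e. starting by 16 − 2 = hour 14.
So canary rollout can start as early as hour 4 and as late as hour 14, giving 14 − 4 = 10 hours of slack.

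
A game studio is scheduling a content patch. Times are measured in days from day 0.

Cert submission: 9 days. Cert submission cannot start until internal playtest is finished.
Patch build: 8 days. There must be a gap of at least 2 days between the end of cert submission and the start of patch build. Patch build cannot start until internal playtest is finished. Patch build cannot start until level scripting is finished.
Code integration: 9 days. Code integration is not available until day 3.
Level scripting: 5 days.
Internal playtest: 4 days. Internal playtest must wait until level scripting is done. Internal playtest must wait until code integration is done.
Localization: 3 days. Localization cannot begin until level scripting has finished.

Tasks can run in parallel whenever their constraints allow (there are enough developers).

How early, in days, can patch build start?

Code integration waits on its own release at day 3, so it starts at day 3 and finishes at 3 + 9 = day 12.
Level scripting can start immediately at day 0; it finishes at day 5.
Internal playtest cannot start until level scripting (finishes day 5); code integration (finishes day 12). The controlling bound is day 12, so internal playtest finishes at 12 + 4 = day 16.
Cert submission waits on internal playtest (finishes day 16), so it starts at day 16 and finishes at 16 + 9 = day 25.
Patch build waits on cert submission (finishes day 25, plus 2-day gap → day 27); internal playtest (finishes day 16); level scripting (finishes day 5). The latest of these is day 27, which is the earliest patch build can start.

27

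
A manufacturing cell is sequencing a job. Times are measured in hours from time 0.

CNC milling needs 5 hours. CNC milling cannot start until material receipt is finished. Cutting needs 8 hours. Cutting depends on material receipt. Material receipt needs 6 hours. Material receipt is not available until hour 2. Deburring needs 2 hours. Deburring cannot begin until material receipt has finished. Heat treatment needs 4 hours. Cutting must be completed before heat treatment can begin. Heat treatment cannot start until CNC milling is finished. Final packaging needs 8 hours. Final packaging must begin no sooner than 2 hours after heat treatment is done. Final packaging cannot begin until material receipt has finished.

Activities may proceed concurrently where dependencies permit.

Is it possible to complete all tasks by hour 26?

No

Material receipt waits on its own release at hour 2, so it starts at hour 2 and finishes at 2 + 6 = hour 8.
CNC milling waits on material receipt (finishes hour 8), so it starts at hour 8 and finishes at 8 + 5 = hour 13.
Deburring waits on material receipt (finishes hour 8), so it starts at hour 8 and finishes at 8 + 2 = hour 10.
Cutting waits on material receipt (finishes hour 8), so it starts at hour 8 and finishes at 8 + 8 = hour 16.
Heat treatment cannot start until cutting (finishes hour 16); CNC milling (finishes hour 13). The controlling bound is hour 16, so heat treatment finishes at 16 + 4 = hour 20.
Final packaging needs all of heat treatment (finishes hour 20, plus 2-hour gap → hour 22); material receipt (finishes hour 8). That puts its earliest start at hour 22; it finishes at 22 + 8 = hour 30.
The earliest everything can be done is hour 30, which is after the deadline of 26, so it is not possible.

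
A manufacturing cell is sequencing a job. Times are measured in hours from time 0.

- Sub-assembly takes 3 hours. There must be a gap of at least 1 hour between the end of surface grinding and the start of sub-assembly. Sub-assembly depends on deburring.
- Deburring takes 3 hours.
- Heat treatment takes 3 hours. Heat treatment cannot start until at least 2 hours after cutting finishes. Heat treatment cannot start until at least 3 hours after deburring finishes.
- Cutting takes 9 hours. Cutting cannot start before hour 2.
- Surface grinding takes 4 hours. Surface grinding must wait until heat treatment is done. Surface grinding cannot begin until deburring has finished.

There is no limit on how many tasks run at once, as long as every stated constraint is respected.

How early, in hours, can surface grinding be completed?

Deburring can start immediately at hour 0; it finishes at hour 3.
Cutting waits on its own release at hour 2, so it starts at hour 2 and finishes at 2 + 9 = hour 11.
Heat treatment needs all of cutting (finishes hour 11, plus 2-hour gap → hour 13); deburring (finishes hour 3, plus 3-hour gap → hour 6). That puts its earliest start at hour 13; it finishes at 13 + 3 = hour 16.
Surface grinding needs all of heat treatment (finishes hour 16); deburring (finishes hour 3). That puts its earliest start at hour 16; it finishes at 16 + 4 = hour 20.

20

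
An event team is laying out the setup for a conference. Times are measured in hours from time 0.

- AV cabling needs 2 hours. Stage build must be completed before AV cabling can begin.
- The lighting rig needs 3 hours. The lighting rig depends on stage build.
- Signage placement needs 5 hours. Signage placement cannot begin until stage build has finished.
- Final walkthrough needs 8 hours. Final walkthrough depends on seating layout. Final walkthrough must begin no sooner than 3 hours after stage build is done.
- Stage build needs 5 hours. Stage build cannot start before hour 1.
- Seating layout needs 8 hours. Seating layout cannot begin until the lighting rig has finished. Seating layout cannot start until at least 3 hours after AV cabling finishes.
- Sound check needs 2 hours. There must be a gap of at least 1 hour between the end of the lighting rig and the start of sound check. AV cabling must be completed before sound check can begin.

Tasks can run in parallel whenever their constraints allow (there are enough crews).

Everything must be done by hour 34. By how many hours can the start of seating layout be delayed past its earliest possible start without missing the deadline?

After its own release at hour 1, stage build can start at hour 1 and finishes at hour 6.
After stage build (finishes hour 6), AV cabling can start at hour 6 and finishes at hour 8.
The lighting rig cannot begin until stage build (finishes hour 6). It runs from hour 6 to 6 + 3 = hour 9.
Seating layout needs all of the lighting rig (finishes hour 9); AV cabling (finishes hour 8, plus 3-hour gap → hour 11). That puts its earliest start at hour 11; it finishes at 11 + 8 = hour 19.

Working backward from the deadline:
To finish by hour 34, final walkthrough (duration 8) must start no later than hour 26.
Since final walkthrough (must start by hour 26) depends on it, seating layout must finish by hour 26. Backing off its 8-hour duration gives a latest start of hour 18.
So seating layout can start as early as hour 11 and as late as hour 18, giving 18 − 11 = 7 hours of slack.

7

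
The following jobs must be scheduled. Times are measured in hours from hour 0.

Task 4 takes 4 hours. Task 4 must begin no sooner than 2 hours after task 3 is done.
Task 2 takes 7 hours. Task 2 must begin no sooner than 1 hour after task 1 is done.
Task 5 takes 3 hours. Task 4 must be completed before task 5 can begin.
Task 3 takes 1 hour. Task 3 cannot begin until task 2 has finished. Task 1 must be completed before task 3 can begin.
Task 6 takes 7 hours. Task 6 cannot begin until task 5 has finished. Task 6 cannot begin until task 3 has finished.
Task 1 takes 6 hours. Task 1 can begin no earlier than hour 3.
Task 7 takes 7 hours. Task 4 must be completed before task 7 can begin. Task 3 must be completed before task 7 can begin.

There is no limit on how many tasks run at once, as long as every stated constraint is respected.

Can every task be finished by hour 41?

Yes

Task 1 waits on its own release at hour 3, so it starts at hour 3 and finishes at 3 + 6 = hour 9.
After task 1 (finishes hour 9, plus 1-hour gap → hour 10), task 2 can start at hour 10 and finishes at hour 17.
Task 3 cannot start until task 2 (finishes hour 17); task 1 (finishes hour 9). The controlling bound is hour 17, so task 3 finishes at 17 + 1 = hour 18.
After task 3 (finishes hour 18, plus 2-hour gap → hour 20), task 4 can start at hour 20 and finishes at hour 24.
Task 7 needs all of task 4 (finishes hour 24); task 3 (finishes hour 18). That puts its earliest start at hour 24; it finishes at 24 + 7 = hour 31.
Task 5 cannot begin until task 4 (finishes hour 24). It runs from hour 24 to 24 + 3 = hour 27.
Task 6 has to wait for task 5 (finishes hour 27); task 3 (finishes hour 18). The latest of these is hour 27, so task 6 runs hour 27 to 27 + 7 = hour 34.
Every task is finished by hour 34, which is no later than the deadline of 41, so the schedule is feasible.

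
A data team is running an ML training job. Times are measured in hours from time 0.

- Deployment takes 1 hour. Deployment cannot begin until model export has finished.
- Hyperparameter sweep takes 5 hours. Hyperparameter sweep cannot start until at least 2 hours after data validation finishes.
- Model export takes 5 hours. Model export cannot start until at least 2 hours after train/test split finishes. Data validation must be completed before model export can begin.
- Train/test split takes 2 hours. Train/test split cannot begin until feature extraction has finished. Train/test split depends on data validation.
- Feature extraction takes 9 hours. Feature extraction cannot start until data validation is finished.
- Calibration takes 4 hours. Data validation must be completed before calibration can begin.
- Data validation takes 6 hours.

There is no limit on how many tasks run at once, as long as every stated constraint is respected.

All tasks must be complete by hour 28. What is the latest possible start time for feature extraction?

To finish by hour 28, deployment (duration 1) must start no later than hour 27.
Model export feeds into deployment (must start by hour 27); so model export must finish by hour 27 and therefore start by hour 22.
Train/test split feeds into model export (must start by hour 22, minus 2-hour gap → hour 20); so train/test split must finish by hour 20 and therefore start by hour 18.
Since train/test split (must start by hour 18) depends on it, feature extraction must finish by hour 18. Backing off its 9-hour duration gives a latest start of hour 9.

9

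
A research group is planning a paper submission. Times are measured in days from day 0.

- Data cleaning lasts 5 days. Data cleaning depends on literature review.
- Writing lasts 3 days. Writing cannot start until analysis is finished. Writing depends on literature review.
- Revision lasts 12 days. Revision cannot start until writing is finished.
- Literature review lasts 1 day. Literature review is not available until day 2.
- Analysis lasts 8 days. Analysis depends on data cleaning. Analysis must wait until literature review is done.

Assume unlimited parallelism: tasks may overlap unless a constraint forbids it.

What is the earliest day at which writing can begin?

Literature review waits on its own release at day 2, so it starts at day 2 and finishes at 2 + 1 = day 3.
Data cleaning waits on literature review (finishes day 3), so it starts at day 3 and finishes at 3 + 5 = day 8.
Analysis has to wait for data cleaning (finishes day 8); literature review (finishes day 3). The latest of these is day 8, so analysis runs day 8 to 8 + 8 = day 16.
Writing waits on analysis (finishes day 16); literature review (finishes day 3). The latest of these is day 16, which is the earliest writing can start.

16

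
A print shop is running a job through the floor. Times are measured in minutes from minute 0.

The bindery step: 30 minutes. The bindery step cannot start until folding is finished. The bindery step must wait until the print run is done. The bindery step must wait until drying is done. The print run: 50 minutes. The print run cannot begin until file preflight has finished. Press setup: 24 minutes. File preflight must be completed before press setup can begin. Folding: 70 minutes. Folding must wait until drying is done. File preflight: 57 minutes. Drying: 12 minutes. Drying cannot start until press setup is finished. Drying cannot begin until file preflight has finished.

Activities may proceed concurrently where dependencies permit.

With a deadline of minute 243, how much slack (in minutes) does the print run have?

106

Nothing blocks file preflight, so it runs from minute 0 to minute 57.
The print run waits on file preflight (finishes minute 57), so it starts at minute 57 and finishes at 57 + 50 = minute 107.

Working backward from the deadline:
Nothing follows the bindery step; the deadline of minute 243 is its only limit. It must start by 243 − 30 = minute 213.
Since the bindery step (must start by minute 213) depends on it, the print run must finish by minute 213. Backing off its 50-minute duration gives a latest start of minute 163.
So the print run can start as early as minute 57 and as late as minute 163, giving 163 − 57 = 106 minutes of slack.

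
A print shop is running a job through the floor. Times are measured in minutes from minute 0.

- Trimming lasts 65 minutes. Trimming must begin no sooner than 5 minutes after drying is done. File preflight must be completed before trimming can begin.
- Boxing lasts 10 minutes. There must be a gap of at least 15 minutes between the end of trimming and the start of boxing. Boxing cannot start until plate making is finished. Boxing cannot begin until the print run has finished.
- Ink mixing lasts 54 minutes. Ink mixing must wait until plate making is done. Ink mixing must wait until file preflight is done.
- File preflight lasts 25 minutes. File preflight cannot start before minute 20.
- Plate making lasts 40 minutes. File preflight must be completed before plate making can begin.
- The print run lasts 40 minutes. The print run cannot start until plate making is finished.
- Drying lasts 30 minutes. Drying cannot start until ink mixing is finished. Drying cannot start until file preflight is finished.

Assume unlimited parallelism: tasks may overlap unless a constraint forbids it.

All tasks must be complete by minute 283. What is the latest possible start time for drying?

158

Boxing has no dependents, so it just needs to finish by minute 283. Starting by 283 − 10 = minute 273 achieves that.
Since boxing (must start by minute 273, minus 15-minute gap → minute 258) depends on it, trimming must finish by minute 258. Backing off its 65-minute duration gives a latest start of minute 193.
Drying must finish before trimming (must start by minute 193, minus 5-minute gap → minute 188). With a 30-minute duration, drying must start by 188 − 30 = minute 158.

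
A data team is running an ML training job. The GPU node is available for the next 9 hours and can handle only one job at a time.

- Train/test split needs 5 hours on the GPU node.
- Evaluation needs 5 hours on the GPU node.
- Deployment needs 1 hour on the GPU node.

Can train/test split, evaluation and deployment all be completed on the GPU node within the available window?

No

Running back to back, the jobs need 5 + 5 + 1 = 11 hours on the GPU node.
Since 11 > 9, they cannot all fit.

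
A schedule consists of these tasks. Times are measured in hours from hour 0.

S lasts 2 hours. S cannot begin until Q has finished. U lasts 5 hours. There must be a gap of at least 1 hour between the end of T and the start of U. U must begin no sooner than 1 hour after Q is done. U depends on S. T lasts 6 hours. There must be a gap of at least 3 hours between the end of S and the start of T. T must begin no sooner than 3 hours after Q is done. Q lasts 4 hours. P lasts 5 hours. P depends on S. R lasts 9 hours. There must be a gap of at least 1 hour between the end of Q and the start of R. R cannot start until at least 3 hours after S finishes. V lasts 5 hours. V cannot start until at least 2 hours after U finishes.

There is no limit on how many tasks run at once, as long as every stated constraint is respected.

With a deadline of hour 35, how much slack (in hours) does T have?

Q can start immediately at hour 0; it finishes at hour 4.
S waits on Q (finishes hour 4), so it starts at hour 4 and finishes at 4 + 2 = hour 6.
For T: S (finishes hour 6, plus 3-hour gap → hour 9); Q (finishes hour 4, plus 3-hour gap → hour 7). Taking the maximum gives a start of hour 9, and it finishes at 9 + 6 = hour 15.

Working backward from the deadline:
V must finish by hour 35; it takes 5 hours, so it must start by 35 − 5 = hour 30.
U has to be done before V (must start by hour 30, minus 2-hour gap → hour 28). That means finishing by hour 28, i.e. starting by 28 − 5 = hour 23.
T must finish before U (must start by hour 23, minus 1-hour gap → hour 22). With a 6-hour duration, T must start by 22 − 6 = hour 16.
So T can start as early as hour 9 and as late as hour 16, giving 16 − 9 = 7 hours of slack.

7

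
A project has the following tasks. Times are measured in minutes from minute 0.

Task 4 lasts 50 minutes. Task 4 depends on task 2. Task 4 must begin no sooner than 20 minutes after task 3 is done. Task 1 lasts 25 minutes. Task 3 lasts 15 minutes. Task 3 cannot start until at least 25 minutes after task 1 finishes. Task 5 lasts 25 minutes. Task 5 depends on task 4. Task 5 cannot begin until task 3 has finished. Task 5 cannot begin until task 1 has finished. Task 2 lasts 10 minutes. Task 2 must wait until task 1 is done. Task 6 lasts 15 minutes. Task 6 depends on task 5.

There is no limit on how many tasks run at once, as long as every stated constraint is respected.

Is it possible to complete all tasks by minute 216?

Yes

Task 1 can start immediately at minute 0; it finishes at minute 25.
Task 3 waits on task 1 (finishes minute 25, plus 25-minute gap → minute 50), so it starts at minute 50 and finishes at 50 + 15 = minute 65.
Task 2 cannot begin until task 1 (finishes minute 25). It runs from minute 25 to 25 + 10 = minute 35.
Task 4 has to wait for task 2 (finishes minute 35); task 3 (finishes minute 65, plus 20-minute gap → minute 85). The latest of these is minute 85, so task 4 runs minute 85 to 85 + 50 = minute 135.
Task 5 needs all of task 4 (finishes minute 135); task 3 (finishes minute 65); task 1 (finishes minute 25). That puts its earliest start at minute 135; it finishes at 135 + 25 = minute 160.
Task 6 waits on task 5 (finishes minute 160), so it starts at minute 160 and finishes at 160 + 15 = minute 175.
Every task is finished by minute 175, which is no later than the deadline of 216, so the schedule is feasible.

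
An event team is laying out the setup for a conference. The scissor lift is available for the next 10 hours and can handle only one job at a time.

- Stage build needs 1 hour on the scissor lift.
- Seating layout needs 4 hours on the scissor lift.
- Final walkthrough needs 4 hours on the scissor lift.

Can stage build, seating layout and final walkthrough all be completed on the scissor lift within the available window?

Yes

Running back to back, the jobs need 1 + 4 + 4 = 9 hours on the scissor lift.
Since 9 ≤ 10, they fit within the window.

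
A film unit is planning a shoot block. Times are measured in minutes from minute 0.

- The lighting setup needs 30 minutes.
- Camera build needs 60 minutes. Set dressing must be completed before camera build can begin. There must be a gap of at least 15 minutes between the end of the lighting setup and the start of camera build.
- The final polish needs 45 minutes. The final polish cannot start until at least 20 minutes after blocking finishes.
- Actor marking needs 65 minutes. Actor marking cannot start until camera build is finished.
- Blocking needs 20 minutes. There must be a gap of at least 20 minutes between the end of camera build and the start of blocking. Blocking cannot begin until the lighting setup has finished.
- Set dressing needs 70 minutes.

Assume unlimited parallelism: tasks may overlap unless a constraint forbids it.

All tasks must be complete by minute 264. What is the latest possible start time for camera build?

To finish by minute 264, the final polish (duration 45) must start no later than minute 219.
Blocking feeds into the final polish (must start by minute 219, minus 20-minute gap → minute 199); so blocking must finish by minute 199 and therefore start by minute 179.
Actor marking must finish by minute 264; it takes 65 minutes, so it must start by 264 − 65 = minute 199.
Camera build feeds blocking (must start by minute 179, minus 20-minute gap → minute 159); actor marking (must start by minute 199). Taking the minimum, camera build must finish by minute 159 and start by 159 − 60 = minute 99.

99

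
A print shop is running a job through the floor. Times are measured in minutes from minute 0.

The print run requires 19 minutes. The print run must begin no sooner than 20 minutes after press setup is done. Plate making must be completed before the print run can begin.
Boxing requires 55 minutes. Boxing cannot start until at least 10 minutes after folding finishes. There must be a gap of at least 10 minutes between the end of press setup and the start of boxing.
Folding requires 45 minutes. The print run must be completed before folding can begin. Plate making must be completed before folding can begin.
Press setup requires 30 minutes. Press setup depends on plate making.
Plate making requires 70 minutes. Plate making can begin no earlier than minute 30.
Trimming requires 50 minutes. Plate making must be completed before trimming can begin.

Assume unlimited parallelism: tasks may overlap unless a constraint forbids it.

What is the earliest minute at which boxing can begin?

224

After its own release at minute 30, plate making can start at minute 30 and finishes at minute 100.
After plate making (finishes minute 100), press setup can start at minute 100 and finishes at minute 130.
The print run needs all of press setup (finishes minute 130, plus 20-minute gap → minute 150); plate making (finishes minute 100). That puts its earliest start at minute 150; it finishes at 150 + 19 = minute 169.
Folding has to wait for the print run (finishes minute 169); plate making (finishes minute 100). The latest of these is minute 169, so folding runs minute 169 to 169 + 45 = minute 214.
Boxing waits on folding (finishes minute 214, plus 10-minute gap → minute 224); press setup (finishes minute 130, plus 10-minute gap → minute 140). The latest of these is minute 224, which is the earliest boxing can start.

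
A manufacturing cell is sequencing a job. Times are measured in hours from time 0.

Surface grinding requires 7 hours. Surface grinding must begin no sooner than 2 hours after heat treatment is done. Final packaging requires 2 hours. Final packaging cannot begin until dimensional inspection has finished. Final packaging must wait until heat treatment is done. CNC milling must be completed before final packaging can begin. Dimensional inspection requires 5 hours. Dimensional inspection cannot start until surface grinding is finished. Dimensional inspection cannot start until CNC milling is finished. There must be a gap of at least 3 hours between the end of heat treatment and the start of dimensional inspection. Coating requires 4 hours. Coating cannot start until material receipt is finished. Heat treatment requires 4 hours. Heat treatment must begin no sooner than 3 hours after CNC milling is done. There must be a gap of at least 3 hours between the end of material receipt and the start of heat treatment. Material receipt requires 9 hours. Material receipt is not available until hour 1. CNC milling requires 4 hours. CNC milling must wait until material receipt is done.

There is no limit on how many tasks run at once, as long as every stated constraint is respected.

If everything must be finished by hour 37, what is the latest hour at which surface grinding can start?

23

Nothing follows final packaging; the deadline of hour 37 is its only limit. It must start by 37 − 2 = hour 35.
Dimensional inspection must finish before final packaging (must start by hour 35). With a 5-hour duration, dimensional inspection must start by 35 − 5 = hour 30.
Surface grinding has to be done before dimensional inspection (must start by hour 30). That means finishing by hour 30, i.e. starting by 30 − 7 = hour 23.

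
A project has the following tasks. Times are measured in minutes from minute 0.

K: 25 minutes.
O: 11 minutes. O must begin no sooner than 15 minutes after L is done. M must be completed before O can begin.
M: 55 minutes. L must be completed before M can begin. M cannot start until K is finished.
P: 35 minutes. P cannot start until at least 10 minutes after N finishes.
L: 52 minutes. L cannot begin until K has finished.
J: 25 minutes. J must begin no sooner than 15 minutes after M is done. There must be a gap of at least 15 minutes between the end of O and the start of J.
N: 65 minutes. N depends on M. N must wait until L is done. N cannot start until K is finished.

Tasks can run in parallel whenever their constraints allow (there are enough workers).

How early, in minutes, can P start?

207

K can start immediately at minute 0; it finishes at minute 25.
L cannot begin until K (finishes minute 25). It runs from minute 25 to 25 + 52 = minute 77.
M needs all of L (finishes minute 77); K (finishes minute 25). That puts its earliest start at minute 77; it finishes at 77 + 55 = minute 132.
N cannot start until M (finishes minute 132); L (finishes minute 77); K (finishes minute 25). The controlling bound is minute 132, so N finishes at 132 + 65 = minute 197.
P waits on N (finishes minute 197, plus 10-minute gap → minute 207), so the earliest it can start is minute 207.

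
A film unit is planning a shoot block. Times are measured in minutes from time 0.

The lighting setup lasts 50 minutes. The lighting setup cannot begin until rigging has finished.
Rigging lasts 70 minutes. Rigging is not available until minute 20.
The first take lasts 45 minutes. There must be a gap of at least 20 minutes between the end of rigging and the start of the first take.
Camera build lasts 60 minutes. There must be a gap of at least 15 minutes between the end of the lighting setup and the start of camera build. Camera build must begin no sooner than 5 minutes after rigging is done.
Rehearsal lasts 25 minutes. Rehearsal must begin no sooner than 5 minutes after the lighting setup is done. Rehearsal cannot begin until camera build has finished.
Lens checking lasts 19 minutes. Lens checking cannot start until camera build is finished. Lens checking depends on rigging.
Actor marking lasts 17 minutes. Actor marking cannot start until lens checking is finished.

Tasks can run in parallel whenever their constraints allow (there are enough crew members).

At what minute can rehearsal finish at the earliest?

Rigging waits on its own release at minute 20, so it starts at minute 20 and finishes at 20 + 70 = minute 90.
The lighting setup cannot begin until rigging (finishes minute 90). It runs from minute 90 to 90 + 50 = minute 140.
Camera build cannot start until the lighting setup (finishes minute 140, plus 15-minute gap → minute 155); rigging (finishes minute 90, plus 5-minute gap → minute 95). The controlling bound is minute 155, so camera build finishes at 155 + 60 = minute 215.
Rehearsal needs all of the lighting setup (finishes minute 140, plus 5-minute gap → minute 145); camera build (finishes minute 215). That puts its earliest start at minute 215; it finishes at 215 + 25 = minute 240.

240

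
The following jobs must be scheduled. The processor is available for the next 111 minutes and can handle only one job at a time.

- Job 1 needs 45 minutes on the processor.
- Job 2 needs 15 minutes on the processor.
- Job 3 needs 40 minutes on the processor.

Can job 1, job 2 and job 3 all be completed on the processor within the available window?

Yes

Running back to back, the jobs need 45 + 15 + 40 = 100 minutes on the processor.
Since 100 ≤ 111, they fit within the window.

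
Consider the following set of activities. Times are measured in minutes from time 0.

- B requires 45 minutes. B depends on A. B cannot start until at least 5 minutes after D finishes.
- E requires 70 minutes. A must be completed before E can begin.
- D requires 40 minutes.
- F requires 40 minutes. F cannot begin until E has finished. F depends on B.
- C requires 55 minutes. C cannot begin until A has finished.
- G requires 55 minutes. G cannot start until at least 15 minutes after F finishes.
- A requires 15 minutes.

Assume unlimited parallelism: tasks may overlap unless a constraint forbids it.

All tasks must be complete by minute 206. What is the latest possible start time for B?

51

To finish by minute 206, G (duration 55) must start no later than minute 151.
Since G (must start by minute 151, minus 15-minute gap → minute 136) depends on it, F must finish by minute 136. Backing off its 40-minute duration gives a latest start of minute 96.
B has to be done before F (must start by minute 96). That means finishing by minute 96, i.e. starting by 96 − 45 = minute 51.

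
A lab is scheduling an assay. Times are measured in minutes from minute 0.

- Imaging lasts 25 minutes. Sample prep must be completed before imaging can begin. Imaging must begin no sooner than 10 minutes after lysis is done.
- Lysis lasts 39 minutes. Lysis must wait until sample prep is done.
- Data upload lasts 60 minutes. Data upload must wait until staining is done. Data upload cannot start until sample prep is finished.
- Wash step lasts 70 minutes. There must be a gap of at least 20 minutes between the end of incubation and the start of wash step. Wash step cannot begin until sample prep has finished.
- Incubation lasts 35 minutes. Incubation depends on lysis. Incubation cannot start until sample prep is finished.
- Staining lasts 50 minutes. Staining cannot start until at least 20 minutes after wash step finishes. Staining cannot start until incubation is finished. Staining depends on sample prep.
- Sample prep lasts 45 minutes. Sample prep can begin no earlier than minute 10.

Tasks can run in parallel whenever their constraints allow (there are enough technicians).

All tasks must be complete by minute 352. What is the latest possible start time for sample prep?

To finish by minute 352, data upload (duration 60) must start no later than minute 292.
Staining must finish before data upload (must start by minute 292). With a 50-minute duration, staining must start by 292 − 50 = minute 242.
Wash step must finish before staining (must start by minute 242, minus 20-minute gap → minute 222). With a 70-minute duration, wash step must start by 222 − 70 = minute 152.
Incubation must finish in time for wash step (must start by minute 152, minus 20-minute gap → minute 132); staining (must start by minute 242). The tightest is minute 132, so incubation must start by 132 − 35 = minute 97.
Nothing follows imaging; the deadline of minute 352 is its only limit. It must start by 352 − 25 = minute 327.
Lysis feeds incubation (must start by minute 97); imaging (must start by minute 327, minus 10-minute gap → minute 317). Taking the minimum, lysis must finish by minute 97 and start by 97 − 39 = minute 58.
Sample prep must finish in time for lysis (must start by minute 58); incubation (must start by minute 97); wash step (must start by minute 152); staining (must start by minute 242); imaging (must start by minute 327); data upload (must start by minute 292). The tightest is minute 58, so sample prep must start by 58 − 45 = minute 13.

13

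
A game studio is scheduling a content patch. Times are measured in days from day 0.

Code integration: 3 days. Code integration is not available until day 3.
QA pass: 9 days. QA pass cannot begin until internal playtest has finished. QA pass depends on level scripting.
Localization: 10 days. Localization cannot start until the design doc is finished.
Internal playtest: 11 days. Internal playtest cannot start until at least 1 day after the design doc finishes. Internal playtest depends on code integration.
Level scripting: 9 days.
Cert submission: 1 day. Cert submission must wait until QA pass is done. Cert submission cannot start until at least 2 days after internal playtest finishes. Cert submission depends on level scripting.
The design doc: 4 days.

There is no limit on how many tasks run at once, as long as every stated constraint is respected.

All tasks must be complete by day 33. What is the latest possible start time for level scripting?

14

Cert submission has no dependents, so it just needs to finish by day 33. Starting by 33 − 1 = day 32 achieves that.
QA pass feeds into cert submission (must start by day 32); so QA pass must finish by day 32 and therefore start by day 23.
Level scripting feeds QA pass (must start by day 23); cert submission (must start by day 32). Taking the minimum, level scripting must finish by day 23 and start by 23 − 9 = day 14.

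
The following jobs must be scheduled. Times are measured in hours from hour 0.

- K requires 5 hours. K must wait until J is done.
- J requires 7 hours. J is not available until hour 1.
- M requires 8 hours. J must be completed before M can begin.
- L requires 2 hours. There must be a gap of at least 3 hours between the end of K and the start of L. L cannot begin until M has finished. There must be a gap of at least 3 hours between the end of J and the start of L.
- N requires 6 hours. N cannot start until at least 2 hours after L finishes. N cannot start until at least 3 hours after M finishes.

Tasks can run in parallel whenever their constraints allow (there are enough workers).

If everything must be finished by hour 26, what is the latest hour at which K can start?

N must finish by hour 26; it takes 6 hours, so it must start by 26 − 6 = hour 20.
Since N (must start by hour 20, minus 2-hour gap → hour 18) depends on it, L must finish by hour 18. Backing off its 2-hour duration gives a latest start of hour 16.
K has to be done before L (must start by hour 16, minus 3-hour gap → hour 13). That means finishing by hour 13, i.e. starting by 13 − 5 = hour 8.

8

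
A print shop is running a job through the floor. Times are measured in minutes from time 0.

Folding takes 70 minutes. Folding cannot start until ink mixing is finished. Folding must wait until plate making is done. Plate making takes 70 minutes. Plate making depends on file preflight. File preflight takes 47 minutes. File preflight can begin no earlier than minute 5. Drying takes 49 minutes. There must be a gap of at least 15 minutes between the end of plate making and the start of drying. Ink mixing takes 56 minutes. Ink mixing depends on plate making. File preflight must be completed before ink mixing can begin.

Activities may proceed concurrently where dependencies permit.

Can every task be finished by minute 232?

File preflight cannot begin until its own release at minute 5. It runs from minute 5 to 5 + 47 = minute 52.
After file preflight (finishes minute 52), plate making can start at minute 52 and finishes at minute 122.
Drying cannot begin until plate making (finishes minute 122, plus 15-minute gap → minute 137). It runs from minute 137 to 137 + 49 = minute 186.
For ink mixing: plate making (finishes minute 122); file preflight (finishes minute 52). Taking the maximum gives a start of minute 122, and it finishes at 122 + 56 = minute 178.
Folding has to wait for ink mixing (finishes minute 178); plate making (finishes minute 122). The latest of these is minute 178, so folding runs minute 178 to 178 + 70 = minute 248.
The earliest everything can be done is minute 248, which is after the deadline of 232, so it is not possible.

No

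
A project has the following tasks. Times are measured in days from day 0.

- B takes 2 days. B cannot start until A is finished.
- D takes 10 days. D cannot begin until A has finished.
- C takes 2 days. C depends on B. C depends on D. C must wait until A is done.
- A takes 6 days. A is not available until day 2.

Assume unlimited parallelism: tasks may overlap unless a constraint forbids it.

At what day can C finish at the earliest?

20

After its own release at day 2, A can start at day 2 and finishes at day 8.
D waits on A (finishes day 8), so it starts at day 8 and finishes at 8 + 10 = day 18.
B cannot begin until A (finishes day 8). It runs from day 8 to 8 + 2 = day 10.
C needs all of B (finishes day 10); D (finishes day 18); A (finishes day 8). That puts its earliest start at day 18; it finishes at 18 + 2 = day 20.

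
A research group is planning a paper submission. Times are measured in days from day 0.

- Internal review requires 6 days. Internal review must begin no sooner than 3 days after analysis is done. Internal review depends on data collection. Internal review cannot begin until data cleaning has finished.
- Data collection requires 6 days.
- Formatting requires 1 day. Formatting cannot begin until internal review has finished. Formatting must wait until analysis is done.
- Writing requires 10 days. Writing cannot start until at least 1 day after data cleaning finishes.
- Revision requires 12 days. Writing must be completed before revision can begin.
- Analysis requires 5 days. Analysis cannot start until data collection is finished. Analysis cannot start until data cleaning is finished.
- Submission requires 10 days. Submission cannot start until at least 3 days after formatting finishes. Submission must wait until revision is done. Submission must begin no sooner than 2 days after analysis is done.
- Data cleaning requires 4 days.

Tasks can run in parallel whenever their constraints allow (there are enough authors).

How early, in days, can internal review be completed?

Data cleaning has no prerequisites, so it starts at day 0 and finishes at day 4.
Data collection has no prerequisites, so it starts at day 0 and finishes at day 6.
Analysis has to wait for data collection (finishes day 6); data cleaning (finishes day 4). The latest of these is day 6, so analysis runs day 6 to 6 + 5 = day 11.
Internal review has to wait for analysis (finishes day 11, plus 3-day gap → day 14); data collection (finishes day 6); data cleaning (finishes day 4). The latest of these is day 14, so internal review runs day 14 to 14 + 6 = day 20.

20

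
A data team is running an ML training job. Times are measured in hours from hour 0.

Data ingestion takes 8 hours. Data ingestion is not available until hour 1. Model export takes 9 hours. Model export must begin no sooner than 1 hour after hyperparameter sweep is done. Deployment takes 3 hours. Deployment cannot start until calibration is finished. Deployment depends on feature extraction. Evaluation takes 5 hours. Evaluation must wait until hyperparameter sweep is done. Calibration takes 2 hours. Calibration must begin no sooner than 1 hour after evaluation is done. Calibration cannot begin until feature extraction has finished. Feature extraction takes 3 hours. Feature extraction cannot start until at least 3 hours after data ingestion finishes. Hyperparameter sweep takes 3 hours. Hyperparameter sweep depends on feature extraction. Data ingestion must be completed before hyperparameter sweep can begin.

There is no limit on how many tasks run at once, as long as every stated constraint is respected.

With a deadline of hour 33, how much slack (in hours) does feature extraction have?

After its own release at hour 1, data ingestion can start at hour 1 and finishes at hour 9.
Feature extraction cannot begin until data ingestion (finishes hour 9, plus 3-hour gap → hour 12). It runs from hour 12 to 12 + 3 = hour 15.

Working backward from the deadline:
To finish by hour 33, deployment (duration 3) must start no later than hour 30.
Since deployment (must start by hour 30) depends on it, calibration must finish by hour 30. Backing off its 2-hour duration gives a latest start of hour 28.
Evaluation must finish before calibration (must start by hour 28, minus 1-hour gap → hour 27). With a 5-hour duration, evaluation must start by 27 − 5 = hour 22.
Model export has no dependents, so it just needs to finish by hour 33. Starting by 33 − 9 = hour 24 achieves that.
Hyperparameter sweep must finish in time for evaluation (must start by hour 22); model export (must start by hour 24, minus 1-hour gap → hour 23). The tightest is hour 22, so hyperparameter sweep must start by 22 − 3 = hour 19.
Feature extraction feeds hyperparameter sweep (must start by hour 19); calibration (must start by hour 28); deployment (must start by hour 30). Taking the minimum, feature extraction must finish by hour 19 and start by 19 − 3 = hour 16.
So feature extraction can start as early as hour 12 and as late as hour 16, giving 16 − 12 = 4 hours of slack.

4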